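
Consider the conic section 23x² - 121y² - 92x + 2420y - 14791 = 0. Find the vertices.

Rearranging, 23(x² - 4x) -121(y² - 20y) = 14791.
23(x - 2)² -121(y - 10)² = 14791 + 92 - 12100 = 2783
Divide by 2783: (x - 2)²/121 - (y - 10)²/23 = 1
Hyperbola, center (2, 10), transverse axis horizontal; a² = 121, b² = 23.
a = 11. Vertices at (h ± a, k).

(-9, 10) and (13, 10)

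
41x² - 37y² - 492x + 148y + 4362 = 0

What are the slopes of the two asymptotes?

41(x² - 12x) -37(y² - 4y) = -4362
Completing the square gives 41(x - 6)² -37(y - 2)² = -4362 + 1476 - 148 = -3034.
Divide through by -3034 to get (y - 2)²/82 - (x - 6)²/74 = 1.
Hyperbola, center (6, 2), transverse axis vertical; a² = 82, b² = 74.
For a vertical hyperbola the asymptotes have slope ±a/b.
Here that is ±√82/√74 = ±√1517/37.

√1517/37 and -√1517/37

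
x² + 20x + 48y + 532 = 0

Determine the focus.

Only x is squared. Complete the square in x: (x + 10)² = -48(y + 9).
Vertex (-10, -9); 4p = -48 so p = -12. Opens down.
Focus is p units from the vertex along the axis: (h, k + p).

(-10, -21)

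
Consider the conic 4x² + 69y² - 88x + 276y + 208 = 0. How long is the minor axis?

Collect terms: 4(x² - 22x) + 69(y² + 4y) = -208
Completing the square gives 4(x - 11)² + 69(y + 2)² = -208 + 484 + 276 = 552.
Divide by 552: (x - 11)²/138 + (y + 2)²/8 = 1
Ellipse, center (11, -2), major axis horizontal; a² = 138, b² = 8.
b² = 8 so b = 2√2; the minor axis has length 2b = 4√2.

4√2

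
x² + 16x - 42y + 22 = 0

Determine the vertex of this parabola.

(-8, -1)

Only x is squared. Complete the square in x: (x + 8)² = 42(y + 1).
Vertex (-8, -1); 4p = 42 so p = 21/2. Opens up.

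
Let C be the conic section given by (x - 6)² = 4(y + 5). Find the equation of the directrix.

y = -6

Vertex (6, -5); 4p = 4 so p = 1. Opens up.
Directrix is the horizontal line y = k − p = -5 − (1) = -6.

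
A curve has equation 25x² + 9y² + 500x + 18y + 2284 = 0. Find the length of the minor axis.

6

Rearranging, 25(x² + 20x) + 9(y² + 2y) = -2284.
Completing the square gives 25(x + 10)² + 9(y + 1)² = -2284 + 2500 + 9 = 225.
Dividing both sides by 225: (x + 10)²/9 + (y + 1)²/25 = 1
Ellipse, center (-10, -1), major axis vertical; a² = 25, b² = 9.
b² = 9 so b = 3; the minor axis has length 2b = 6.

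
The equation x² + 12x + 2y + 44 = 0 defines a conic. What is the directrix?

y = -7/2

Only x is squared. Complete the square in x: (x + 6)² = -2(y + 4).
Vertex (-6, -4); 4p = -2 so p = -1/2. Opens down.
Directrix is the horizontal line y = k − p = -4 − (-1/2) = -7/2.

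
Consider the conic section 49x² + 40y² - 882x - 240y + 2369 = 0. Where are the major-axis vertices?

(9, -4) and (9, 10)

Group: 49(x² - 18x) + 40(y² - 6y) = -2369
49(x - 9)² + 40(y - 3)² = -2369 + 3969 + 360 = 1960
Dividing both sides by 1960: (x - 9)²/40 + (y - 3)²/49 = 1
Ellipse, center (9, 3), major axis vertical; a² = 49, b² = 40.
a = 7. Vertices at (h, k ± a).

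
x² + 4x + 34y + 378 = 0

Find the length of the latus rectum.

Only x is squared. Complete the square in x: (x + 2)² = -34(y + 11).
Vertex (-2, -11); 4p = -34 so p = -17/2. Opens down.
Latus rectum length = |4p| = 34.

34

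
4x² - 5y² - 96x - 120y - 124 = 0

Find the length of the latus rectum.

5

Collect terms: 4(x² - 24x) -5(y² + 24y) = 124
4(x - 12)² -5(y + 12)² = 124 + 576 - 720 = -20
Divide through by -20 to get (y + 12)²/4 - (x - 12)²/5 = 1.
Hyperbola, center (12, -12), transverse axis vertical; a² = 4, b² = 5.
Latus rectum length = 2b²/a = 2·5/2 = 5.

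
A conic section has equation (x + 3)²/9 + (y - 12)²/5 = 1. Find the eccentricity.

e = 2/3

Center (-3, 12). The larger denominator 9 sits under the x-term, so the major axis is horizontal; a² = 9, b² = 5.
c² = a² - b² = 4, so c = 2.
e = c/a = 2/3.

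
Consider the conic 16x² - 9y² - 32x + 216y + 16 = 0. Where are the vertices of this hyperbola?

(1, 0) and (1, 24)

Group: 16(x² - 2x) -9(y² - 24y) = -16
16(x - 1)² -9(y - 12)² = -16 + 16 - 1296 = -1296
Divide through by -1296 to get (y - 12)²/144 - (x - 1)²/81 = 1.
Hyperbola, center (1, 12), transverse axis vertical; a² = 144, b² = 81.
a = 12. Vertices at (h, k ± a).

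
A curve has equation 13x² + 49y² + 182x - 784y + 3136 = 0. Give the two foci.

(-13, 8) and (-1, 8)

Rearranging, 13(x² + 14x) + 49(y² - 16y) = -3136.
13(x + 7)² + 49(y - 8)² = -3136 + 637 + 3136 = 637
Divide through by 637 to get (x + 7)²/49 + (y - 8)²/13 = 1.
Ellipse, center (-7, 8), major axis horizontal; a² = 49, b² = 13.
c² = a² - b² = 49 - 13 = 36, so c = 6.
Foci lie on the horizontal axis through the center: (h ± c, k).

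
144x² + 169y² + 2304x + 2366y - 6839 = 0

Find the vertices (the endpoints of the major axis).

144(x² + 16x) + 169(y² + 14y) = 6839
Complete the square in x and y: 144(x + 8)² + 169(y + 7)² = 6839 + 9216 + 8281 = 24336
Divide through by 24336 to get (x + 8)²/169 + (y + 7)²/144 = 1.
Ellipse, center (-8, -7), major axis horizontal; a² = 169, b² = 144.
a = 13. Vertices at (h ± a, k).

(-21, -7) and (5, -7)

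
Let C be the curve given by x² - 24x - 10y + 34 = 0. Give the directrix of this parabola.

Only x is squared. Complete the square in x: (x - 12)² = 10(y + 11).
Vertex (12, -11); 4p = 10 so p = 5/2. Opens up.
Directrix is the horizontal line y = k − p = -11 − (5/2) = -27/2.

y = -27/2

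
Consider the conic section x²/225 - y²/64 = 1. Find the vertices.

Center (0, 0). The positive term is the x-term, so the transverse axis is horizontal; a² = 225, b² = 64.
a = 15. Vertices at (h ± a, k).

(-15, 0) and (15, 0)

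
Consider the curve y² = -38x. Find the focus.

(-19/2, 0)

Vertex (0, 0); 4p = -38 so p = -19/2. Opens left.
Focus is p units from the vertex along the axis: (h + p, k).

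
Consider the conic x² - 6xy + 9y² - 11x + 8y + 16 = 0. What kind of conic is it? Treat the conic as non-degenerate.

A = 1, B = -6, C = 9.
Discriminant B² − 4AC = (-6)² − 4·1·9 = 0.
B² − 4AC = 0 ⇒ parabola.

parabola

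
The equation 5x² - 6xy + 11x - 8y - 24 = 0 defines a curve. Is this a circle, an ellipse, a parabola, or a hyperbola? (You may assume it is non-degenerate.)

A = 5, B = -6, C = 0.
Discriminant B² − 4AC = (-6)² − 4·5·0 = 36.
B² − 4AC > 0 ⇒ hyperbola.

hyperbola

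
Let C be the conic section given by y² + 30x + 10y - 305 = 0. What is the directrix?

Only y is squared. Complete the square in y: (y + 5)² = -30(x - 11).
Vertex (11, -5); 4p = -30 so p = -15/2. Opens left.
Directrix is the vertical line x = h − p = 11 − (-15/2) = 37/2.

x = 37/2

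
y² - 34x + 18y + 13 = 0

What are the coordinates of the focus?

(13/2, -9)

Only y is squared. Complete the square in y: (y + 9)² = 34(x + 2).
Vertex (-2, -9); 4p = 34 so p = 17/2. Opens right.
Focus is p units from the vertex along the axis: (h + p, k).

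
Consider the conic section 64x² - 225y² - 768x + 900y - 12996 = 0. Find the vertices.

(-9, 2) and (21, 2)

Group the x- and y-terms: 64(x² - 12x) -225(y² - 4y) = 12996
Completing the square gives 64(x - 6)² -225(y - 2)² = 12996 + 2304 - 900 = 14400.
Dividing both sides by 14400: (x - 6)²/225 - (y - 2)²/64 = 1
Hyperbola, center (6, 2), transverse axis horizontal; a² = 225, b² = 64.
a = 15. Vertices at (h ± a, k).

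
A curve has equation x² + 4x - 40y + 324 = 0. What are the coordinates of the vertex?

Only x is squared. Complete the square in x: (x + 2)² = 40(y - 8).
Vertex (-2, 8); 4p = 40 so p = 10. Opens up.

(-2, 8)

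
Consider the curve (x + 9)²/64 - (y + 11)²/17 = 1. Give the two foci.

Center (-9, -11). The positive term is the x-term, so the transverse axis is horizontal; a² = 64, b² = 17.
c² = a² + b² = 64 + 17 = 81, so c = 9.
Foci lie on the horizontal axis through the center: (h ± c, k).

(-18, -11) and (0, -11)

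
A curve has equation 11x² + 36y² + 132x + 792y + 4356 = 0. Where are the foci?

Collect terms: 11(x² + 12x) + 36(y² + 22y) = -4356
Complete the square: 11(x + 6)² + 36(y + 11)² = -4356 + 396 + 4356 = 396
Divide through by 396 to get (x + 6)²/36 + (y + 11)²/11 = 1.
Ellipse, center (-6, -11), major axis horizontal; a² = 36, b² = 11.
c² = a² - b² = 36 - 11 = 25, so c = 5.
Foci lie on the horizontal axis through the center: (h ± c, k).

(-11, -11) and (-1, -11)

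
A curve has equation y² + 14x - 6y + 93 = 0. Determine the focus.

Only y is squared. Complete the square in y: (y - 3)² = -14(x + 6).
Vertex (-6, 3); 4p = -14 so p = -7/2. Opens left.
Focus is p units from the vertex along the axis: (h + p, k).

(-19/2, 3)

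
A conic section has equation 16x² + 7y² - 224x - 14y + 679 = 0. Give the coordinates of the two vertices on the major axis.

(7, -3) and (7, 5)

16(x² - 14x) + 7(y² - 2y) = -679
16(x - 7)² + 7(y - 1)² = -679 + 784 + 7 = 112
Divide by 112: (x - 7)²/7 + (y - 1)²/16 = 1
Ellipse, center (7, 1), major axis vertical; a² = 16, b² = 7.
a = 4. Vertices at (h, k ± a).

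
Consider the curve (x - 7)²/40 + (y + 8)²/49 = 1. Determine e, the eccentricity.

Center (7, -8). The larger denominator 49 sits under the y-term, so the major axis is vertical; a² = 49, b² = 40.
c² = a² - b² = 9, so c = 3.
e = c/a = 3/7.

e = 3/7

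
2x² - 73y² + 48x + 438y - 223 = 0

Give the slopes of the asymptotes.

Rearranging, 2(x² + 24x) -73(y² - 6y) = 223.
Completing the square gives 2(x + 12)² -73(y - 3)² = 223 + 288 - 657 = -146.
Dividing both sides by -146: (y - 3)²/2 - (x + 12)²/73 = 1
Hyperbola, center (-12, 3), transverse axis vertical; a² = 2, b² = 73.
For a vertical hyperbola the asymptotes have slope ±a/b.
Here that is ±√2/√73 = ±√146/73.

√146/73 and -√146/73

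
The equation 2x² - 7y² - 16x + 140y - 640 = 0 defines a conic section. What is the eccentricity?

e = 3√2/2

Rearranging, 2(x² - 8x) -7(y² - 20y) = 640.
2(x - 4)² -7(y - 10)² = 640 + 32 - 700 = -28
Dividing both sides by -28: (y - 10)²/4 - (x - 4)²/14 = 1
Hyperbola, center (4, 10), transverse axis vertical; a² = 4, b² = 14.
c² = a² + b² = 18, so c = 3√2.
e = c/a = 3√2/2.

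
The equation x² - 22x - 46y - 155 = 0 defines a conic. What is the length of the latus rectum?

46

Only x is squared. Complete the square in x: (x - 11)² = 46(y + 6).
Vertex (11, -6); 4p = 46 so p = 23/2. Opens up.
Latus rectum length = |4p| = 46.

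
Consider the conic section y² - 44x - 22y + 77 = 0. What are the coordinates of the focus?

(10, 11)

Only y is squared. Complete the square in y: (y - 11)² = 44(x + 1).
Vertex (-1, 11); 4p = 44 so p = 11. Opens right.
Focus is p units from the vertex along the axis: (h + p, k).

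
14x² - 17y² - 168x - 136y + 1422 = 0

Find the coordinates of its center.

(6, -4)

Collect terms: 14(x² - 12x) -17(y² + 8y) = -1422
Completing the square gives 14(x - 6)² -17(y + 4)² = -1422 + 504 - 272 = -1190.
Divide by -1190: (y + 4)²/70 - (x - 6)²/85 = 1
Hyperbola with center (6, -4).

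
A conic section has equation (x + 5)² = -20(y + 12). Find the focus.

Vertex (-5, -12); 4p = -20 so p = -5. Opens down.
Focus is p units from the vertex along the axis: (h, k + p).

(-5, -17)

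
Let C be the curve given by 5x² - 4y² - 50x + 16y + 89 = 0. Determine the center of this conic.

(5, 2)

Group: 5(x² - 10x) -4(y² - 4y) = -89
Complete the square: 5(x - 5)² -4(y - 2)² = -89 + 125 - 16 = 20
Divide by 20: (x - 5)²/4 - (y - 2)²/5 = 1
Hyperbola with center (5, 2).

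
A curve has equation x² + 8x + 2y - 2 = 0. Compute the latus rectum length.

Only x is squared. Complete the square in x: (x + 4)² = -2(y - 9).
Vertex (-4, 9); 4p = -2 so p = -1/2. Opens down.
Latus rectum length = |4p| = 2.

2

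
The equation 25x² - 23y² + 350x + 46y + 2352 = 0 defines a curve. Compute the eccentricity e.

Collect terms: 25(x² + 14x) -23(y² - 2y) = -2352
Completing the square gives 25(x + 7)² -23(y - 1)² = -2352 + 1225 - 23 = -1150.
Dividing both sides by -1150: (y - 1)²/50 - (x + 7)²/46 = 1
Hyperbola, center (-7, 1), transverse axis vertical; a² = 50, b² = 46.
c² = a² + b² = 96, so c = 4√6.
e = c/a = 4√6/5√2 = 4√3/5.

e = 4√3/5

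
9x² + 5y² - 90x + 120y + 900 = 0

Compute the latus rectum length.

Group: 9(x² - 10x) + 5(y² + 24y) = -900
Complete the square in x and y: 9(x - 5)² + 5(y + 12)² = -900 + 225 + 720 = 45
Dividing both sides by 45: (x - 5)²/5 + (y + 12)²/9 = 1
Ellipse, center (5, -12), major axis vertical; a² = 9, b² = 5.
Latus rectum length = 2b²/a = 2·5/3 = 10/3.

10/3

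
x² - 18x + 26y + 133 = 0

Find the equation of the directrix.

Only x is squared. Complete the square in x: (x - 9)² = -26(y + 2).
Vertex (9, -2); 4p = -26 so p = -13/2. Opens down.
Directrix is the horizontal line y = k − p = -2 − (-13/2) = 9/2.

y = 9/2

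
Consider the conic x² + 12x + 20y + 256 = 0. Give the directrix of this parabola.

Only x is squared. Complete the square in x: (x + 6)² = -20(y + 11).
Vertex (-6, -11); 4p = -20 so p = -5. Opens down.
Directrix is the horizontal line y = k − p = -11 − (-5) = -6.

y = -6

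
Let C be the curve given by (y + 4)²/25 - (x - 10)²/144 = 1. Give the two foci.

Center (10, -4). The positive term is the y-term, so the transverse axis is vertical; a² = 25, b² = 144.
c² = a² + b² = 25 + 144 = 169, so c = 13.
Foci lie on the vertical axis through the center: (h, k ± c).

(10, -17) and (10, 9)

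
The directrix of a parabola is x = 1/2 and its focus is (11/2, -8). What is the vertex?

(3, -8)

The vertex is the midpoint between the focus and the directrix along the axis of symmetry.
Axis is horizontal (directrix is vertical). Vertex x-coordinate = (11/2 + 1/2)/2 = 3; y-coordinate = -8.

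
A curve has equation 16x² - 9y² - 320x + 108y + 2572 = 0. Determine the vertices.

Group the x- and y-terms: 16(x² - 20x) -9(y² - 12y) = -2572
Complete the square in x and y: 16(x - 10)² -9(y - 6)² = -2572 + 1600 - 324 = -1296
Divide by -1296: (y - 6)²/144 - (x - 10)²/81 = 1
Hyperbola, center (10, 6), transverse axis vertical; a² = 144, b² = 81.
a = 12. Vertices at (h, k ± a).

(10, -6) and (10, 18)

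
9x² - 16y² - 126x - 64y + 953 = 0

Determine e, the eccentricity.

e = 5/3

Group the x- and y-terms: 9(x² - 14x) -16(y² + 4y) = -953
9(x - 7)² -16(y + 2)² = -953 + 441 - 64 = -576
Divide through by -576 to get (y + 2)²/36 - (x - 7)²/64 = 1.
Hyperbola, center (7, -2), transverse axis vertical; a² = 36, b² = 64.
c² = a² + b² = 100, so c = 10.
e = c/a = 10/6 = 5/3.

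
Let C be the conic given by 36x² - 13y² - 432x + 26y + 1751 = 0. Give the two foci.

Rearranging, 36(x² - 12x) -13(y² - 2y) = -1751.
Complete the square: 36(x - 6)² -13(y - 1)² = -1751 + 1296 - 13 = -468
Divide by -468: (y - 1)²/36 - (x - 6)²/13 = 1
Hyperbola, center (6, 1), transverse axis vertical; a² = 36, b² = 13.
c² = a² + b² = 36 + 13 = 49, so c = 7.
Foci lie on the vertical axis through the center: (h, k ± c).

(6, -6) and (6, 8)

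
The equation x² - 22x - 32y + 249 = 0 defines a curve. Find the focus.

(11, 12)

Only x is squared. Complete the square in x: (x - 11)² = 32(y - 4).
Vertex (11, 4); 4p = 32 so p = 8. Opens up.
Focus is p units from the vertex along the axis: (h, k + p).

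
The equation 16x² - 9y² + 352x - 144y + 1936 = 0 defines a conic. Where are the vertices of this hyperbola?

Collect terms: 16(x² + 22x) -9(y² + 16y) = -1936
Completing the square gives 16(x + 11)² -9(y + 8)² = -1936 + 1936 - 576 = -576.
Dividing both sides by -576: (y + 8)²/64 - (x + 11)²/36 = 1
Hyperbola, center (-11, -8), transverse axis vertical; a² = 64, b² = 36.
a = 8. Vertices at (h, k ± a).

(-11, -16) and (-11, 0)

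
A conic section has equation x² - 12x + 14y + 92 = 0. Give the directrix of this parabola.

y = -1/2

Only x is squared. Complete the square in x: (x - 6)² = -14(y + 4).
Vertex (6, -4); 4p = -14 so p = -7/2. Opens down.
Directrix is the horizontal line y = k − p = -4 − (-7/2) = -1/2.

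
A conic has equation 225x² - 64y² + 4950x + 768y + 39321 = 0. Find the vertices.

(-11, -9) and (-11, 21)

Rearranging, 225(x² + 22x) -64(y² - 12y) = -39321.
225(x + 11)² -64(y - 6)² = -39321 + 27225 - 2304 = -14400
Divide through by -14400 to get (y - 6)²/225 - (x + 11)²/64 = 1.
Hyperbola, center (-11, 6), transverse axis vertical; a² = 225, b² = 64.
a = 15. Vertices at (h, k ± a).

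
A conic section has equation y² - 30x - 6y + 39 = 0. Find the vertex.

Only y is squared. Complete the square in y: (y - 3)² = 30(x - 1).
Vertex (1, 3); 4p = 30 so p = 15/2. Opens right.

(1, 3)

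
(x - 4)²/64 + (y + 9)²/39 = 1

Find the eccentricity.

Center (4, -9). The larger denominator 64 sits under the x-term, so the major axis is horizontal; a² = 64, b² = 39.
c² = a² - b² = 25, so c = 5.
e = c/a = 5/8.

e = 5/8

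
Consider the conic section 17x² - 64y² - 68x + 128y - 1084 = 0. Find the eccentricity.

Group the x- and y-terms: 17(x² - 4x) -64(y² - 2y) = 1084
Complete the square in x and y: 17(x - 2)² -64(y - 1)² = 1084 + 68 - 64 = 1088
Divide through by 1088 to get (x - 2)²/64 - (y - 1)²/17 = 1.
Hyperbola, center (2, 1), transverse axis horizontal; a² = 64, b² = 17.
c² = a² + b² = 81, so c = 9.
e = c/a = 9/8.

e = 9/8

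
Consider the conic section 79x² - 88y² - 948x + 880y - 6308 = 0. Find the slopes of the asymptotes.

√1738/44 and -√1738/44

Group the x- and y-terms: 79(x² - 12x) -88(y² - 10y) = 6308
79(x - 6)² -88(y - 5)² = 6308 + 2844 - 2200 = 6952
Divide through by 6952 to get (x - 6)²/88 - (y - 5)²/79 = 1.
Hyperbola, center (6, 5), transverse axis horizontal; a² = 88, b² = 79.
For a horizontal hyperbola the asymptotes have slope ±b/a.
Here that is ±√79/2√22 = ±√1738/44.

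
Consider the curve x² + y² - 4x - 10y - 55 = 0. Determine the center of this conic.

(2, 5)

Collect terms: (x² - 4x) + (y² - 10y) = 55
(x - 2)² + (y - 5)² = 55 + 4 + 25 = 84
So (x - 2)² + (y - 5)² = 84.
Circle centered at (2, 5) with r² = 84.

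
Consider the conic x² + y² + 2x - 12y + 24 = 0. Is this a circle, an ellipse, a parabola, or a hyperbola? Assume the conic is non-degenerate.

circle

No xy term. Coefficients of x² and y² are A = 1, C = 1.
A = C (same sign) ⇒ circle.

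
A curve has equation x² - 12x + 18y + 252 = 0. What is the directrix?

Only x is squared. Complete the square in x: (x - 6)² = -18(y + 12).
Vertex (6, -12); 4p = -18 so p = -9/2. Opens down.
Directrix is the horizontal line y = k − p = -12 − (-9/2) = -15/2.

y = -15/2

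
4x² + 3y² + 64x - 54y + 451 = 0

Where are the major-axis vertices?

4(x² + 16x) + 3(y² - 18y) = -451
Complete the square in x and y: 4(x + 8)² + 3(y - 9)² = -451 + 256 + 243 = 48
Divide through by 48 to get (x + 8)²/12 + (y - 9)²/16 = 1.
Ellipse, center (-8, 9), major axis vertical; a² = 16, b² = 12.
a = 4. Vertices at (h, k ± a).

(-8, 5) and (-8, 13)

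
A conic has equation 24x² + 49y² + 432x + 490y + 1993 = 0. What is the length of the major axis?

Group: 24(x² + 18x) + 49(y² + 10y) = -1993
24(x + 9)² + 49(y + 5)² = -1993 + 1944 + 1225 = 1176
Dividing both sides by 1176: (x + 9)²/49 + (y + 5)²/24 = 1
Ellipse, center (-9, -5), major axis horizontal; a² = 49, b² = 24.
a² = 49 so a = 7; the major axis has length 2a = 14.

14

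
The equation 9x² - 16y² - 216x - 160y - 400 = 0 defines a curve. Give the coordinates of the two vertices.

(0, -5) and (24, -5)

9(x² - 24x) -16(y² + 10y) = 400
Complete the square in x and y: 9(x - 12)² -16(y + 5)² = 400 + 1296 - 400 = 1296
Dividing both sides by 1296: (x - 12)²/144 - (y + 5)²/81 = 1
Hyperbola, center (12, -5), transverse axis horizontal; a² = 144, b² = 81.
a = 12. Vertices at (h ± a, k).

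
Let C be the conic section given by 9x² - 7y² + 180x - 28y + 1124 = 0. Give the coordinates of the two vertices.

9(x² + 20x) -7(y² + 4y) = -1124
Complete the square: 9(x + 10)² -7(y + 2)² = -1124 + 900 - 28 = -252
Dividing both sides by -252: (y + 2)²/36 - (x + 10)²/28 = 1
Hyperbola, center (-10, -2), transverse axis vertical; a² = 36, b² = 28.
a = 6. Vertices at (h, k ± a).

(-10, -8) and (-10, 4)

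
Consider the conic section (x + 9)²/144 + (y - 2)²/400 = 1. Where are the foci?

Center (-9, 2). The larger denominator 400 sits under the y-term, so the major axis is vertical; a² = 400, b² = 144.
c² = a² - b² = 400 - 144 = 256, so c = 16.
Foci lie on the vertical axis through the center: (h, k ± c).

(-9, -14) and (-9, 18)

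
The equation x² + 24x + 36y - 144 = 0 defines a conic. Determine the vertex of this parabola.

(-12, 8)

Only x is squared. Complete the square in x: (x + 12)² = -36(y - 8).
Vertex (-12, 8); 4p = -36 so p = -9. Opens down.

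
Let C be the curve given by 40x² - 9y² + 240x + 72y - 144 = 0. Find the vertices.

(-6, 4) and (0, 4)

40(x² + 6x) -9(y² - 8y) = 144
40(x + 3)² -9(y - 4)² = 144 + 360 - 144 = 360
Dividing both sides by 360: (x + 3)²/9 - (y - 4)²/40 = 1
Hyperbola, center (-3, 4), transverse axis horizontal; a² = 9, b² = 40.
a = 3. Vertices at (h ± a, k).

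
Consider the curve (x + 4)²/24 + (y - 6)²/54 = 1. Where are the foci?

(-4, 6 - √30) and (-4, 6 + √30)

Center (-4, 6). The larger denominator 54 sits under the y-term, so the major axis is vertical; a² = 54, b² = 24.
c² = a² - b² = 54 - 24 = 30, so c = √30.
Foci lie on the vertical axis through the center: (h, k ± c).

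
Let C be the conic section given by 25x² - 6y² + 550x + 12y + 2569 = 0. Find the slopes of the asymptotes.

5√6/6 and -5√6/6

Collect terms: 25(x² + 22x) -6(y² - 2y) = -2569
Completing the square gives 25(x + 11)² -6(y - 1)² = -2569 + 3025 - 6 = 450.
Dividing both sides by 450: (x + 11)²/18 - (y - 1)²/75 = 1
Hyperbola, center (-11, 1), transverse axis horizontal; a² = 18, b² = 75.
For a horizontal hyperbola the asymptotes have slope ±b/a.
Here that is ±5√3/3√2 = ±5√6/6.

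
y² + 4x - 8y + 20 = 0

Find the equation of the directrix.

Only y is squared. Complete the square in y: (y - 4)² = -4(x + 1).
Vertex (-1, 4); 4p = -4 so p = -1. Opens left.
Directrix is the vertical line x = h − p = -1 − (-1) = 0.

x = 0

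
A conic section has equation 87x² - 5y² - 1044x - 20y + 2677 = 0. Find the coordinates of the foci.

(6 - 2√23, -2) and (6 + 2√23, -2)

Collect terms: 87(x² - 12x) -5(y² + 4y) = -2677
Complete the square in x and y: 87(x - 6)² -5(y + 2)² = -2677 + 3132 - 20 = 435
Dividing both sides by 435: (x - 6)²/5 - (y + 2)²/87 = 1
Hyperbola, center (6, -2), transverse axis horizontal; a² = 5, b² = 87.
c² = a² + b² = 5 + 87 = 92, so c = 2√23.
Foci lie on the horizontal axis through the center: (h ± c, k).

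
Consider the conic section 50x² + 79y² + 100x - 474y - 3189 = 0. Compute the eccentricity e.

e = √2291/79

50(x² + 2x) + 79(y² - 6y) = 3189
Complete the square: 50(x + 1)² + 79(y - 3)² = 3189 + 50 + 711 = 3950
Divide by 3950: (x + 1)²/79 + (y - 3)²/50 = 1
Ellipse, center (-1, 3), major axis horizontal; a² = 79, b² = 50.
c² = a² - b² = 29, so c = √29.
e = c/a = √29/√79 = √2291/79.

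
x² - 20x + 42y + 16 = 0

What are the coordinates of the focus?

(10, -17/2)

Only x is squared. Complete the square in x: (x - 10)² = -42(y - 2).
Vertex (10, 2); 4p = -42 so p = -21/2. Opens down.
Focus is p units from the vertex along the axis: (h, k + p).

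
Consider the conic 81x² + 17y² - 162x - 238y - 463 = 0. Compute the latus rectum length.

Collect terms: 81(x² - 2x) + 17(y² - 14y) = 463
81(x - 1)² + 17(y - 7)² = 463 + 81 + 833 = 1377
Divide through by 1377 to get (x - 1)²/17 + (y - 7)²/81 = 1.
Ellipse, center (1, 7), major axis vertical; a² = 81, b² = 17.
Latus rectum length = 2b²/a = 2·17/9 = 34/9.

34/9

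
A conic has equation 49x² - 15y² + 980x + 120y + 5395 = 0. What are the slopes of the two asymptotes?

Rearranging, 49(x² + 20x) -15(y² - 8y) = -5395.
Completing the square gives 49(x + 10)² -15(y - 4)² = -5395 + 4900 - 240 = -735.
Dividing both sides by -735: (y - 4)²/49 - (x + 10)²/15 = 1
Hyperbola, center (-10, 4), transverse axis vertical; a² = 49, b² = 15.
For a vertical hyperbola the asymptotes have slope ±a/b.
Here that is ±7/√15 = ±7√15/15.

7√15/15 and -7√15/15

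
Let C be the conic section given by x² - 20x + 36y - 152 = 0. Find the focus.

(10, -2)

Only x is squared. Complete the square in x: (x - 10)² = -36(y - 7).
Vertex (10, 7); 4p = -36 so p = -9. Opens down.
Focus is p units from the vertex along the axis: (h, k + p).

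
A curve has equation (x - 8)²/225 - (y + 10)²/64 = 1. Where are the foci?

(-9, -10) and (25, -10)

Center (8, -10). The positive term is the x-term, so the transverse axis is horizontal; a² = 225, b² = 64.
c² = a² + b² = 225 + 64 = 289, so c = 17.
Foci lie on the horizontal axis through the center: (h ± c, k).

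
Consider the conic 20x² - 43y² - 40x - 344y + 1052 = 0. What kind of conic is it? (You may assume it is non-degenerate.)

No xy term. Coefficients of x² and y² are A = 20, C = -43.
A and C have opposite signs ⇒ hyperbola.

hyperbola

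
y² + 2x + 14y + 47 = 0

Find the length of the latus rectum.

Only y is squared. Complete the square in y: (y + 7)² = -2(x - 1).
Vertex (1, -7); 4p = -2 so p = -1/2. Opens left.
Latus rectum length = |4p| = 2.

2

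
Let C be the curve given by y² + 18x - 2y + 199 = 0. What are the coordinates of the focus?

Only y is squared. Complete the square in y: (y - 1)² = -18(x + 11).
Vertex (-11, 1); 4p = -18 so p = -9/2. Opens left.
Focus is p units from the vertex along the axis: (h + p, k).

(-31/2, 1)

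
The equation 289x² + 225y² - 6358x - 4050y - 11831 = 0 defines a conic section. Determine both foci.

(11, 1) and (11, 17)

Collect terms: 289(x² - 22x) + 225(y² - 18y) = 11831
289(x - 11)² + 225(y - 9)² = 11831 + 34969 + 18225 = 65025
Dividing both sides by 65025: (x - 11)²/225 + (y - 9)²/289 = 1
Ellipse, center (11, 9), major axis vertical; a² = 289, b² = 225.
c² = a² - b² = 289 - 225 = 64, so c = 8.
Foci lie on the vertical axis through the center: (h, k ± c).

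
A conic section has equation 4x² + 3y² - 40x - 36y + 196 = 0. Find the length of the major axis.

Collect terms: 4(x² - 10x) + 3(y² - 12y) = -196
Complete the square: 4(x - 5)² + 3(y - 6)² = -196 + 100 + 108 = 12
Dividing both sides by 12: (x - 5)²/3 + (y - 6)²/4 = 1
Ellipse, center (5, 6), major axis vertical; a² = 4, b² = 3.
a² = 4 so a = 2; the major axis has length 2a = 4.

4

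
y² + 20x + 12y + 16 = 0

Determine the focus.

(-4, -6)

Only y is squared. Complete the square in y: (y + 6)² = -20(x - 1).
Vertex (1, -6); 4p = -20 so p = -5. Opens left.
Focus is p units from the vertex along the axis: (h + p, k).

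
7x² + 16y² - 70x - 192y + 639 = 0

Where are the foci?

7(x² - 10x) + 16(y² - 12y) = -639
7(x - 5)² + 16(y - 6)² = -639 + 175 + 576 = 112
Dividing both sides by 112: (x - 5)²/16 + (y - 6)²/7 = 1
Ellipse, center (5, 6), major axis horizontal; a² = 16, b² = 7.
c² = a² - b² = 16 - 7 = 9, so c = 3.
Foci lie on the horizontal axis through the center: (h ± c, k).

(2, 6) and (8, 6)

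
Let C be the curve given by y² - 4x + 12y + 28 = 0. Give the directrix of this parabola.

Only y is squared. Complete the square in y: (y + 6)² = 4(x + 2).
Vertex (-2, -6); 4p = 4 so p = 1. Opens right.
Directrix is the vertical line x = h − p = -2 − (1) = -3.

x = -3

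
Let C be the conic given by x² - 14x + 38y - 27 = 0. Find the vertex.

(7, 2)

Only x is squared. Complete the square in x: (x - 7)² = -38(y - 2).
Vertex (7, 2); 4p = -38 so p = -19/2. Opens down.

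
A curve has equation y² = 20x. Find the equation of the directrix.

Vertex (0, 0); 4p = 20 so p = 5. Opens right.
Directrix is the vertical line x = h − p = 0 − (5) = -5.

x = -5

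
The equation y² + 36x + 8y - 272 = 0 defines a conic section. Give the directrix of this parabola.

x = 17

Only y is squared. Complete the square in y: (y + 4)² = -36(x - 8).
Vertex (8, -4); 4p = -36 so p = -9. Opens left.
Directrix is the vertical line x = h − p = 8 − (-9) = 17.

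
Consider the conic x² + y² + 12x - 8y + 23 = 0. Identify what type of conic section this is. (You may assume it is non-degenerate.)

No xy term. Coefficients of x² and y² are A = 1, C = 1.
A = C (same sign) ⇒ circle.

circle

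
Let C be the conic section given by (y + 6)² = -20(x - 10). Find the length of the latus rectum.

Vertex (10, -6); 4p = -20 so p = -5. Opens left.
Latus rectum length = |4p| = 20.

20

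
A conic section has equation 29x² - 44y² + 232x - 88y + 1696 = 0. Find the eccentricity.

29(x² + 8x) -44(y² + 2y) = -1696
Completing the square gives 29(x + 4)² -44(y + 1)² = -1696 + 464 - 44 = -1276.
Divide by -1276: (y + 1)²/29 - (x + 4)²/44 = 1
Hyperbola, center (-4, -1), transverse axis vertical; a² = 29, b² = 44.
c² = a² + b² = 73, so c = √73.
e = c/a = √73/√29 = √2117/29.

e = √2117/29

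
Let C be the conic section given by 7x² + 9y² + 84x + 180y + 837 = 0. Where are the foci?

Group the x- and y-terms: 7(x² + 12x) + 9(y² + 20y) = -837
Complete the square in x and y: 7(x + 6)² + 9(y + 10)² = -837 + 252 + 900 = 315
Divide through by 315 to get (x + 6)²/45 + (y + 10)²/35 = 1.
Ellipse, center (-6, -10), major axis horizontal; a² = 45, b² = 35.
c² = a² - b² = 45 - 35 = 10, so c = √10.
Foci lie on the horizontal axis through the center: (h ± c, k).

(-6 - √10, -10) and (-6 + √10, -10)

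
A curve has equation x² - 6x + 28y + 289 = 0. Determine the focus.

Only x is squared. Complete the square in x: (x - 3)² = -28(y + 10).
Vertex (3, -10); 4p = -28 so p = -7. Opens down.
Focus is p units from the vertex along the axis: (h, k + p).

(3, -17)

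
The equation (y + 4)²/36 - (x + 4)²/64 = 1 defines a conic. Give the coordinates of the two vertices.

(-4, -10) and (-4, 2)

Center (-4, -4). The positive term is the y-term, so the transverse axis is vertical; a² = 36, b² = 64.
a = 6. Vertices at (h, k ± a).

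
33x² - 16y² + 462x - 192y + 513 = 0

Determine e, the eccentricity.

Rearranging, 33(x² + 14x) -16(y² + 12y) = -513.
Complete the square in x and y: 33(x + 7)² -16(y + 6)² = -513 + 1617 - 576 = 528
Divide by 528: (x + 7)²/16 - (y + 6)²/33 = 1
Hyperbola, center (-7, -6), transverse axis horizontal; a² = 16, b² = 33.
c² = a² + b² = 49, so c = 7.
e = c/a = 7/4.

e = 7/4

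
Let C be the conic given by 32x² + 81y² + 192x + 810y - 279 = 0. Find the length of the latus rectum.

64/9

Group: 32(x² + 6x) + 81(y² + 10y) = 279
Completing the square gives 32(x + 3)² + 81(y + 5)² = 279 + 288 + 2025 = 2592.
Divide through by 2592 to get (x + 3)²/81 + (y + 5)²/32 = 1.
Ellipse, center (-3, -5), major axis horizontal; a² = 81, b² = 32.
Latus rectum length = 2b²/a = 2·32/9 = 64/9.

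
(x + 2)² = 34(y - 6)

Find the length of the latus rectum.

34

Vertex (-2, 6); 4p = 34 so p = 17/2. Opens up.
Latus rectum length = |4p| = 34.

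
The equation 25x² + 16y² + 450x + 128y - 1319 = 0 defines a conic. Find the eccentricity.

Collect terms: 25(x² + 18x) + 16(y² + 8y) = 1319
Complete the square: 25(x + 9)² + 16(y + 4)² = 1319 + 2025 + 256 = 3600
Divide by 3600: (x + 9)²/144 + (y + 4)²/225 = 1
Ellipse, center (-9, -4), major axis vertical; a² = 225, b² = 144.
c² = a² - b² = 81, so c = 9.
e = c/a = 9/15 = 3/5.

e = 3/5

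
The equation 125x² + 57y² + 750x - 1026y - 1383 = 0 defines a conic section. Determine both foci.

(-3, 9 - 2√17) and (-3, 9 + 2√17)

Group the x- and y-terms: 125(x² + 6x) + 57(y² - 18y) = 1383
125(x + 3)² + 57(y - 9)² = 1383 + 1125 + 4617 = 7125
Divide by 7125: (x + 3)²/57 + (y - 9)²/125 = 1
Ellipse, center (-3, 9), major axis vertical; a² = 125, b² = 57.
c² = a² - b² = 125 - 57 = 68, so c = 2√17.
Foci lie on the vertical axis through the center: (h, k ± c).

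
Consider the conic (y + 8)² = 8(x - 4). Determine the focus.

(6, -8)

Vertex (4, -8); 4p = 8 so p = 2. Opens right.
Focus is p units from the vertex along the axis: (h + p, k).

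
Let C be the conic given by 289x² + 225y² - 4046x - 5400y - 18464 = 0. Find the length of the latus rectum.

Rearranging, 289(x² - 14x) + 225(y² - 24y) = 18464.
Complete the square in x and y: 289(x - 7)² + 225(y - 12)² = 18464 + 14161 + 32400 = 65025
Dividing both sides by 65025: (x - 7)²/225 + (y - 12)²/289 = 1
Ellipse, center (7, 12), major axis vertical; a² = 289, b² = 225.
Latus rectum length = 2b²/a = 2·225/17 = 450/17.

450/17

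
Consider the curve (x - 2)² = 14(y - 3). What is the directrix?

y = -1/2

Vertex (2, 3); 4p = 14 so p = 7/2. Opens up.
Directrix is the horizontal line y = k − p = 3 − (7/2) = -1/2.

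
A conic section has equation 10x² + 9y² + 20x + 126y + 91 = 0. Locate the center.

(-1, -7)

10(x² + 2x) + 9(y² + 14y) = -91
Completing the square gives 10(x + 1)² + 9(y + 7)² = -91 + 10 + 441 = 360.
Divide by 360: (x + 1)²/36 + (y + 7)²/40 = 1
Ellipse with center (-1, -7).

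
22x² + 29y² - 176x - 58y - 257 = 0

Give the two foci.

(4 - √7, 1) and (4 + √7, 1)

Rearranging, 22(x² - 8x) + 29(y² - 2y) = 257.
Complete the square in x and y: 22(x - 4)² + 29(y - 1)² = 257 + 352 + 29 = 638
Divide by 638: (x - 4)²/29 + (y - 1)²/22 = 1
Ellipse, center (4, 1), major axis horizontal; a² = 29, b² = 22.
c² = a² - b² = 29 - 22 = 7, so c = √7.
Foci lie on the horizontal axis through the center: (h ± c, k).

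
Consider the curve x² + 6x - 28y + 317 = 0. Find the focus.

(-3, 18)

Only x is squared. Complete the square in x: (x + 3)² = 28(y - 11).
Vertex (-3, 11); 4p = 28 so p = 7. Opens up.
Focus is p units from the vertex along the axis: (h, k + p).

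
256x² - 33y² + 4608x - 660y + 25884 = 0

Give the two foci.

256(x² + 18x) -33(y² + 20y) = -25884
Completing the square gives 256(x + 9)² -33(y + 10)² = -25884 + 20736 - 3300 = -8448.
Divide through by -8448 to get (y + 10)²/256 - (x + 9)²/33 = 1.
Hyperbola, center (-9, -10), transverse axis vertical; a² = 256, b² = 33.
c² = a² + b² = 256 + 33 = 289, so c = 17.
Foci lie on the vertical axis through the center: (h, k ± c).

(-9, -27) and (-9, 7)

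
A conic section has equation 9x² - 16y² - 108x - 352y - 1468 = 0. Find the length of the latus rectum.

32/3

9(x² - 12x) -16(y² + 22y) = 1468
Completing the square gives 9(x - 6)² -16(y + 11)² = 1468 + 324 - 1936 = -144.
Dividing both sides by -144: (y + 11)²/9 - (x - 6)²/16 = 1
Hyperbola, center (6, -11), transverse axis vertical; a² = 9, b² = 16.
Latus rectum length = 2b²/a = 2·16/3 = 32/3.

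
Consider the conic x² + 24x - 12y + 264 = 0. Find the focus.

(-12, 13)

Only x is squared. Complete the square in x: (x + 12)² = 12(y - 10).
Vertex (-12, 10); 4p = 12 so p = 3. Opens up.
Focus is p units from the vertex along the axis: (h, k + p).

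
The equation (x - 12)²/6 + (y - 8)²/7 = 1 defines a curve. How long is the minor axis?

2√6

Center (12, 8). The larger denominator 7 sits under the y-term, so the major axis is vertical; a² = 7, b² = 6.
b² = 6 so b = √6; the minor axis has length 2b = 2√6.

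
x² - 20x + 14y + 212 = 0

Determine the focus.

(10, -23/2)

Only x is squared. Complete the square in x: (x - 10)² = -14(y + 8).
Vertex (10, -8); 4p = -14 so p = -7/2. Opens down.
Focus is p units from the vertex along the axis: (h, k + p).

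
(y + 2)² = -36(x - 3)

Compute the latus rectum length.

Vertex (3, -2); 4p = -36 so p = -9. Opens left.
Latus rectum length = |4p| = 36.

36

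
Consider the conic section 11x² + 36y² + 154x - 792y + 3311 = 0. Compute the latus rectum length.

22/3

Rearranging, 11(x² + 14x) + 36(y² - 22y) = -3311.
Completing the square gives 11(x + 7)² + 36(y - 11)² = -3311 + 539 + 4356 = 1584.
Divide through by 1584 to get (x + 7)²/144 + (y - 11)²/44 = 1.
Ellipse, center (-7, 11), major axis horizontal; a² = 144, b² = 44.
Latus rectum length = 2b²/a = 2·44/12 = 22/3.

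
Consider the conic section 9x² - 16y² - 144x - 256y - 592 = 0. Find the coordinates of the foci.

(3, -8) and (13, -8)

Rearranging, 9(x² - 16x) -16(y² + 16y) = 592.
9(x - 8)² -16(y + 8)² = 592 + 576 - 1024 = 144
Divide by 144: (x - 8)²/16 - (y + 8)²/9 = 1
Hyperbola, center (8, -8), transverse axis horizontal; a² = 16, b² = 9.
c² = a² + b² = 16 + 9 = 25, so c = 5.
Foci lie on the horizontal axis through the center: (h ± c, k).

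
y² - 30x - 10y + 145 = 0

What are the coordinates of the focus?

Only y is squared. Complete the square in y: (y - 5)² = 30(x - 4).
Vertex (4, 5); 4p = 30 so p = 15/2. Opens right.
Focus is p units from the vertex along the axis: (h + p, k).

(23/2, 5)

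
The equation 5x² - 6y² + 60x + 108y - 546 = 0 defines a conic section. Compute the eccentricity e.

5(x² + 12x) -6(y² - 18y) = 546
5(x + 6)² -6(y - 9)² = 546 + 180 - 486 = 240
Divide through by 240 to get (x + 6)²/48 - (y - 9)²/40 = 1.
Hyperbola, center (-6, 9), transverse axis horizontal; a² = 48, b² = 40.
c² = a² + b² = 88, so c = 2√22.
e = c/a = 2√22/4√3 = √66/6.

e = √66/6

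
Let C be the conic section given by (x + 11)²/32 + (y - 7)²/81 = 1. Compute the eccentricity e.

Center (-11, 7). The larger denominator 81 sits under the y-term, so the major axis is vertical; a² = 81, b² = 32.
c² = a² - b² = 49, so c = 7.
e = c/a = 7/9.

e = 7/9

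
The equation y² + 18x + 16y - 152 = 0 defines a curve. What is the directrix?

Only y is squared. Complete the square in y: (y + 8)² = -18(x - 12).
Vertex (12, -8); 4p = -18 so p = -9/2. Opens left.
Directrix is the vertical line x = h − p = 12 − (-9/2) = 33/2.

x = 33/2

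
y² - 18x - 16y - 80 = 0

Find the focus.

(-7/2, 8)

Only y is squared. Complete the square in y: (y - 8)² = 18(x + 8).
Vertex (-8, 8); 4p = 18 so p = 9/2. Opens right.
Focus is p units from the vertex along the axis: (h + p, k).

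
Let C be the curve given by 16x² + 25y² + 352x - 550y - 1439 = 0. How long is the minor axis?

32

16(x² + 22x) + 25(y² - 22y) = 1439
16(x + 11)² + 25(y - 11)² = 1439 + 1936 + 3025 = 6400
Divide through by 6400 to get (x + 11)²/400 + (y - 11)²/256 = 1.
Ellipse, center (-11, 11), major axis horizontal; a² = 400, b² = 256.
b² = 256 so b = 16; the minor axis has length 2b = 32.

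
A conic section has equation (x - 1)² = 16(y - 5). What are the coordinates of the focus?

(1, 9)

Vertex (1, 5); 4p = 16 so p = 4. Opens up.
Focus is p units from the vertex along the axis: (h, k + p).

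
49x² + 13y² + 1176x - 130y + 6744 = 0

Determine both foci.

49(x² + 24x) + 13(y² - 10y) = -6744
Completing the square gives 49(x + 12)² + 13(y - 5)² = -6744 + 7056 + 325 = 637.
Divide through by 637 to get (x + 12)²/13 + (y - 5)²/49 = 1.
Ellipse, center (-12, 5), major axis vertical; a² = 49, b² = 13.
c² = a² - b² = 49 - 13 = 36, so c = 6.
Foci lie on the vertical axis through the center: (h, k ± c).

(-12, -1) and (-12, 11)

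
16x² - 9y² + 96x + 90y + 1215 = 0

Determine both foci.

(-3, -10) and (-3, 20)

16(x² + 6x) -9(y² - 10y) = -1215
16(x + 3)² -9(y - 5)² = -1215 + 144 - 225 = -1296
Divide by -1296: (y - 5)²/144 - (x + 3)²/81 = 1
Hyperbola, center (-3, 5), transverse axis vertical; a² = 144, b² = 81.
c² = a² + b² = 144 + 81 = 225, so c = 15.
Foci lie on the vertical axis through the center: (h, k ± c).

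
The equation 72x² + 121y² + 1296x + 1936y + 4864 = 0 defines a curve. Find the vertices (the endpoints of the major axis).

72(x² + 18x) + 121(y² + 16y) = -4864
Complete the square in x and y: 72(x + 9)² + 121(y + 8)² = -4864 + 5832 + 7744 = 8712
Dividing both sides by 8712: (x + 9)²/121 + (y + 8)²/72 = 1
Ellipse, center (-9, -8), major axis horizontal; a² = 121, b² = 72.
a = 11. Vertices at (h ± a, k).

(-20, -8) and (2, -8)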